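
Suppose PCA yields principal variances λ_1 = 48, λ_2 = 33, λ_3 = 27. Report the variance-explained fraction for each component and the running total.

Step 1 — total variance = trace(Sigma) = Σ λ_i = 48 + 33 + 27 = 108.

Step 2 — fraction explained by component i = λ_i / Σ λ:
  PC1: 48/108 = 0.4444
  PC2: 33/108 = 0.3056
  PC3: 27/108 = 0.25

Step 3 — cumulative fraction after k components = (λ_1 + ... + λ_k) / Σ λ:
  k = 1: 48/108 = 0.4444
  k = 2: (48 + 33)/108 = 81/108 = 0.75
  k = 3: (48 + 33 + 27)/108 = 108/108 = 1

Summary (fraction, with percent):

explained: PC1 0.4444 (44.44%), PC2 0.3056 (30.56%), PC3 0.25 (25%);  cumulative: 0.4444, 0.75, 1


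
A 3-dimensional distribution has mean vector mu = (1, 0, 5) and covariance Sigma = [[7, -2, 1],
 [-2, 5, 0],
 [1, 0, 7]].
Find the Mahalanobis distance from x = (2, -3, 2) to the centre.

Step 1 — centre the observation: (x - mu) = (1, -3, -3).

Step 2 — invert Sigma (cofactor / det for 3×3, or solve directly):
  Sigma^{-1} = [[0.1651, 0.066, -0.0236],
 [0.066, 0.2264, -0.0094],
 [-0.0236, -0.0094, 0.1462]].

Step 3 — form the quadratic (x - mu)^T · Sigma^{-1} · (x - mu):
  Sigma^{-1} · (x - mu) = (0.0377, -0.5849, -0.434).
  (x - mu)^T · [Sigma^{-1} · (x - mu)] = (1)·(0.0377) + (-3)·(-0.5849) + (-3)·(-0.434) = 3.0943.

Step 4 — take square root: d = √(3.0943) ≈ 1.7591.

d(x, mu) = √(3.0943) ≈ 1.7591


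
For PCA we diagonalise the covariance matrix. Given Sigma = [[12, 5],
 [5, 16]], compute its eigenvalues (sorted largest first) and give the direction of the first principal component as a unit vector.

Step 1 — characteristic polynomial of 2×2 Sigma:
  det(Sigma - λI) = λ² - trace · λ + det = 0.
  trace = 12 + 16 = 28, det = 12·16 - (5)² = 167.
Step 2 — discriminant:
  Δ = trace² - 4·det = 784 - 668 = 116.
Step 3 — eigenvalues:
  λ = (trace ± √Δ)/2 = (28 ± 10.7703)/2,
  λ_1 = 19.3852,  λ_2 = 8.6148.

Step 4 — unit eigenvector for λ_1: solve (Sigma - λ_1 I)v = 0. First row:
  (12 - 19.3852)·v_x + (5)·v_y = 0, i.e. (-7.3852)·v_x + (5)·v_y = 0,
  so v ∝ (b, λ_1 - a) = (5, 7.3852) = u.
  ||u|| = √((5)² + (7.3852)²) = √(79.5407) ≈ 8.9186,
  v_1 = u/||u|| ≈ (0.5606, 0.8281) (||v_1|| = 1).

λ_1 = 19.3852,  λ_2 = 8.6148;  v_1 ≈ (0.5606, 0.8281)


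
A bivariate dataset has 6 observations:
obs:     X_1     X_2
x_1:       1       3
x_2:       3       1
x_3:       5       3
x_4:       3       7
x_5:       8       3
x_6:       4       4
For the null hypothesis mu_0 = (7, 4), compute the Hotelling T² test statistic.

Step 1 — sample mean vector:
  mean(X_1) = (1 + 3 + 5 + 3 + 8 + 4) / 6 = 24/6 = 4
  mean(X_2) = (3 + 1 + 3 + 7 + 3 + 4) / 6 = 21/6 = 3.5
  x̄ = (4, 3.5),  deviation x̄ - mu_0 = (4, 3.5) - (7, 4) = (-3, -0.5).

Step 2 — sample covariance matrix, S[i,j] = (1/(n-1)) · Σ_k (x_{k,i} - mean_i) · (x_{k,j} - mean_j), divisor n-1 = 5:
  S[X_1,X_1] = ((-3)·(-3) + (-1)·(-1) + (1)·(1) + (-1)·(-1) + (4)·(4) + (0)·(0)) / 5 = 28/5 = 5.6
  S[X_1,X_2] = ((-3)·(-0.5) + (-1)·(-2.5) + (1)·(-0.5) + (-1)·(3.5) + (4)·(-0.5) + (0)·(0.5)) / 5 = -2/5 = -0.4
  S[X_2,X_2] = ((-0.5)·(-0.5) + (-2.5)·(-2.5) + (-0.5)·(-0.5) + (3.5)·(3.5) + (-0.5)·(-0.5) + (0.5)·(0.5)) / 5 = 19.5/5 = 3.9
  S = [[5.6, -0.4],
 [-0.4, 3.9]].

Step 3 — invert S. det(S) = 5.6·3.9 - (-0.4)² = 21.68.
  S^{-1} = (1/det) · [[d, -b], [-b, a]] = [[0.1799, 0.0185],
 [0.0185, 0.2583]].

Step 4 — quadratic form (x̄ - mu_0)^T · S^{-1} · (x̄ - mu_0):
  S^{-1} · (x̄ - mu_0) = (-0.5489, -0.1845),
  (x̄ - mu_0)^T · [...] = (-3)·(-0.5489) + (-0.5)·(-0.1845) = 1.7389.

Step 5 — scale by n: T² = 6 · 1.7389 = 10.4336.

T² ≈ 10.4336


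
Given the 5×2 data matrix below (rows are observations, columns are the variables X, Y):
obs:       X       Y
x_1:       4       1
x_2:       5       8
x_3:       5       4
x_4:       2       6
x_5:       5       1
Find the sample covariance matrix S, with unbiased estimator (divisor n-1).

Step 1 — column means:
  mean(X) = (4 + 5 + 5 + 2 + 5) / 5 = 21/5 = 4.2
  mean(Y) = (1 + 8 + 4 + 6 + 1) / 5 = 20/5 = 4

Step 2 — sample covariance S[i,j] = (1/(n-1)) · Σ_k (x_{k,i} - mean_i) · (x_{k,j} - mean_j), with n-1 = 4.
  S[X,X] = ((-0.2)·(-0.2) + (0.8)·(0.8) + (0.8)·(0.8) + (-2.2)·(-2.2) + (0.8)·(0.8)) / 4 = 6.8/4 = 1.7
  S[X,Y] = ((-0.2)·(-3) + (0.8)·(4) + (0.8)·(0) + (-2.2)·(2) + (0.8)·(-3)) / 4 = -3/4 = -0.75
  S[Y,Y] = ((-3)·(-3) + (4)·(4) + (0)·(0) + (2)·(2) + (-3)·(-3)) / 4 = 38/4 = 9.5

S is symmetric (S[j,i] = S[i,j]). Assembling:

S = [[1.7, -0.75],
 [-0.75, 9.5]]


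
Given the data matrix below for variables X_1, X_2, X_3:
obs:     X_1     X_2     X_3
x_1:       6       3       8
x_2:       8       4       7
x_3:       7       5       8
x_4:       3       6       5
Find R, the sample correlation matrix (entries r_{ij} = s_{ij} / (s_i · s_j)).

Step 1 — column means:
  mean(X_1) = (6 + 8 + 7 + 3) / 4 = 24/4 = 6
  mean(X_2) = (3 + 4 + 5 + 6) / 4 = 18/4 = 4.5
  mean(X_3) = (8 + 7 + 8 + 5) / 4 = 28/4 = 7

Step 2 — sample variances and covariances s[i,j] = (1/(n-1)) · Σ_k (x_{k,i} - mean_i) · (x_{k,j} - mean_j), with n-1 = 3:
  s[X_1,X_1] = ((0)·(0) + (2)·(2) + (1)·(1) + (-3)·(-3)) / 3 = 14/3 = 4.6667
  s[X_1,X_2] = ((0)·(-1.5) + (2)·(-0.5) + (1)·(0.5) + (-3)·(1.5)) / 3 = -5/3 = -1.6667
  s[X_1,X_3] = ((0)·(1) + (2)·(0) + (1)·(1) + (-3)·(-2)) / 3 = 7/3 = 2.3333
  s[X_2,X_2] = ((-1.5)·(-1.5) + (-0.5)·(-0.5) + (0.5)·(0.5) + (1.5)·(1.5)) / 3 = 5/3 = 1.6667
  s[X_2,X_3] = ((-1.5)·(1) + (-0.5)·(0) + (0.5)·(1) + (1.5)·(-2)) / 3 = -4/3 = -1.3333
  s[X_3,X_3] = ((1)·(1) + (0)·(0) + (1)·(1) + (-2)·(-2)) / 3 = 6/3 = 2
  Sample standard deviations s_i = √(s[i,i]):
  s(X_1) = √(4.6667) = 2.1602
  s(X_2) = √(1.6667) = 1.291
  s(X_3) = √(2) = 1.4142

Step 3 — r_{ij} = s_{ij} / (s_i · s_j):
  r[X_1,X_1] = 1 (diagonal).
  r[X_1,X_2] = -1.6667 / (2.1602 · 1.291) = -1.6667 / 2.7889 = -0.5976
  r[X_1,X_3] = 2.3333 / (2.1602 · 1.4142) = 2.3333 / 3.0551 = 0.7638
  r[X_2,X_2] = 1 (diagonal).
  r[X_2,X_3] = -1.3333 / (1.291 · 1.4142) = -1.3333 / 1.8257 = -0.7303
  r[X_3,X_3] = 1 (diagonal).

R is symmetric with unit diagonal. Assembling:

R = [[1, -0.5976, 0.7638],
 [-0.5976, 1, -0.7303],
 [0.7638, -0.7303, 1]]


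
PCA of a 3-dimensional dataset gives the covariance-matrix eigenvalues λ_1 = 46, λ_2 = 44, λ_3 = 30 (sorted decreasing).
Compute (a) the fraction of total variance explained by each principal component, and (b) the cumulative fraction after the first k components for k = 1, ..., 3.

Step 1 — total variance = trace(Sigma) = Σ λ_i = 46 + 44 + 30 = 120.

Step 2 — fraction explained by component i = λ_i / Σ λ:
  PC1: 46/120 = 0.3833
  PC2: 44/120 = 0.3667
  PC3: 30/120 = 0.25

Step 3 — cumulative fraction after k components = (λ_1 + ... + λ_k) / Σ λ:
  k = 1: 46/120 = 0.3833
  k = 2: (46 + 44)/120 = 90/120 = 0.75
  k = 3: (46 + 44 + 30)/120 = 120/120 = 1

Summary (fraction, with percent):

explained: PC1 0.3833 (38.33%), PC2 0.3667 (36.67%), PC3 0.25 (25%);  cumulative: 0.3833, 0.75, 1


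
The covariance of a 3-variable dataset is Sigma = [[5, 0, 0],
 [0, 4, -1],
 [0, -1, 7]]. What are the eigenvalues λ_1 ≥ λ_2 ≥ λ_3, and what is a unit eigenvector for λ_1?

Step 1 — characteristic polynomial p(λ) = det(λI - Sigma) = λ³ - tr·λ² + c_1·λ - det, where tr = trace, c_1 = sum of the principal 2×2 minors, det = det(Sigma):
  tr = 5 + 4 + 7 = 16,
  c_1 = (5·4 - (0)²) + (5·7 - (0)²) + (4·7 - (-1)²) = 20 + 35 + 27 = 82,
  det = 5·(4·7 - (-1)²) - (0)·((0)·7 - (-1)·(0)) + (0)·((0)·(-1) - 4·(0)) = 5·(27) - (0)·(0) + (0)·(0) = 135.
  So p(λ) = λ³ - 16λ² + 82λ - 135.
Step 2 — look for an integer root (rational root theorem: any rational root is an integer divisor of 135). Testing λ = 5:
  p(5) = 125 - 400 + 410 - 135 = 0  ✓
  Dividing out (λ - 5): p(λ) = (λ - 5)(λ² - 11λ + 27).
Step 3 — remaining eigenvalues from the quadratic λ² - 11λ + 27 = 0:
  Δ = 11² - 4·27 = 121 - 108 = 13,  λ = (11 ± √13)/2 = (11 ± 3.6056)/2 ≈ 7.3028 or 3.6972.
  Sorted: λ_1 = 7.3028,  λ_2 = 5,  λ_3 = 3.6972  (check: sum = 16 = tr ✓).

Step 4 — unit eigenvector for λ_1 ≈ 7.3028: v spans the null space of (Sigma - λ_1 I), whose rows are
  r_1 = (-2.3028, 0, 0),  r_2 = (0, -3.3028, -1),  r_3 = (0, -1, -0.3028).
  v is orthogonal to every row, so take v ∝ r_1 × r_2 = ((0)·(-1) - (0)·(-3.3028), (0)·(0) - (-2.3028)·(-1), (-2.3028)·(-3.3028) - (0)·(0)) ≈ (0, -2.3028, 7.6056).
  Rescale (multiply by -1 so the first nonzero entry is positive): u = (0, 2.3028, -7.6056).
  ||u|| = √((0)² + (2.3028)² + (-7.6056)²) = √(63.1472) ≈ 7.9465,  v_1 = u/||u|| ≈ (0, 0.2898, -0.9571) (||v_1|| = 1).

λ_1 = 7.3028,  λ_2 = 5,  λ_3 = 3.6972;  v_1 ≈ (0, 0.2898, -0.9571)


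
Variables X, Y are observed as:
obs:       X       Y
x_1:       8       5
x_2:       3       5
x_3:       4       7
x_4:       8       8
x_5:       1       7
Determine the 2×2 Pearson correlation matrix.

Step 1 — column means:
  mean(X) = (8 + 3 + 4 + 8 + 1) / 5 = 24/5 = 4.8
  mean(Y) = (5 + 5 + 7 + 8 + 7) / 5 = 32/5 = 6.4

Step 2 — sample variances and covariances s[i,j] = (1/(n-1)) · Σ_k (x_{k,i} - mean_i) · (x_{k,j} - mean_j), with n-1 = 4:
  s[X,X] = ((3.2)·(3.2) + (-1.8)·(-1.8) + (-0.8)·(-0.8) + (3.2)·(3.2) + (-3.8)·(-3.8)) / 4 = 38.8/4 = 9.7
  s[X,Y] = ((3.2)·(-1.4) + (-1.8)·(-1.4) + (-0.8)·(0.6) + (3.2)·(1.6) + (-3.8)·(0.6)) / 4 = 0.4/4 = 0.1
  s[Y,Y] = ((-1.4)·(-1.4) + (-1.4)·(-1.4) + (0.6)·(0.6) + (1.6)·(1.6) + (0.6)·(0.6)) / 4 = 7.2/4 = 1.8
  Sample standard deviations s_i = √(s[i,i]):
  s(X) = √(9.7) = 3.1145
  s(Y) = √(1.8) = 1.3416

Step 3 — r_{ij} = s_{ij} / (s_i · s_j):
  r[X,X] = 1 (diagonal).
  r[X,Y] = 0.1 / (3.1145 · 1.3416) = 0.1 / 4.1785 = 0.0239
  r[Y,Y] = 1 (diagonal).

R is symmetric with unit diagonal. Assembling:

R = [[1, 0.0239],
 [0.0239, 1]]


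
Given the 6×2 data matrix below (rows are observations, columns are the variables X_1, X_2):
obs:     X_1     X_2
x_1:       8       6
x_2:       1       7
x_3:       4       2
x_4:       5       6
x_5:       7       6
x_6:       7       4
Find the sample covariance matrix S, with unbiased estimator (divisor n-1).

Step 1 — column means:
  mean(X_1) = (8 + 1 + 4 + 5 + 7 + 7) / 6 = 32/6 = 5.3333
  mean(X_2) = (6 + 7 + 2 + 6 + 6 + 4) / 6 = 31/6 = 5.1667

Step 2 — sample covariance S[i,j] = (1/(n-1)) · Σ_k (x_{k,i} - mean_i) · (x_{k,j} - mean_j), with n-1 = 5.
  S[X_1,X_1] = ((2.6667)·(2.6667) + (-4.3333)·(-4.3333) + (-1.3333)·(-1.3333) + (-0.3333)·(-0.3333) + (1.6667)·(1.6667) + (1.6667)·(1.6667)) / 5 = 33.3333/5 = 6.6667
  S[X_1,X_2] = ((2.6667)·(0.8333) + (-4.3333)·(1.8333) + (-1.3333)·(-3.1667) + (-0.3333)·(0.8333) + (1.6667)·(0.8333) + (1.6667)·(-1.1667)) / 5 = -2.3333/5 = -0.4667
  S[X_2,X_2] = ((0.8333)·(0.8333) + (1.8333)·(1.8333) + (-3.1667)·(-3.1667) + (0.8333)·(0.8333) + (0.8333)·(0.8333) + (-1.1667)·(-1.1667)) / 5 = 16.8333/5 = 3.3667

S is symmetric (S[j,i] = S[i,j]). Assembling:

S = [[6.6667, -0.4667],
 [-0.4667, 3.3667]]


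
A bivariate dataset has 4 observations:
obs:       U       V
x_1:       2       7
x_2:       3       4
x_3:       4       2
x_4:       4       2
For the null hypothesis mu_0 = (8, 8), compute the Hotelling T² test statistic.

Step 1 — sample mean vector:
  mean(U) = (2 + 3 + 4 + 4) / 4 = 13/4 = 3.25
  mean(V) = (7 + 4 + 2 + 2) / 4 = 15/4 = 3.75
  x̄ = (3.25, 3.75),  deviation x̄ - mu_0 = (3.25, 3.75) - (8, 8) = (-4.75, -4.25).

Step 2 — sample covariance matrix, S[i,j] = (1/(n-1)) · Σ_k (x_{k,i} - mean_i) · (x_{k,j} - mean_j), divisor n-1 = 3:
  S[U,U] = ((-1.25)·(-1.25) + (-0.25)·(-0.25) + (0.75)·(0.75) + (0.75)·(0.75)) / 3 = 2.75/3 = 0.9167
  S[U,V] = ((-1.25)·(3.25) + (-0.25)·(0.25) + (0.75)·(-1.75) + (0.75)·(-1.75)) / 3 = -6.75/3 = -2.25
  S[V,V] = ((3.25)·(3.25) + (0.25)·(0.25) + (-1.75)·(-1.75) + (-1.75)·(-1.75)) / 3 = 16.75/3 = 5.5833
  S = [[0.9167, -2.25],
 [-2.25, 5.5833]].

Step 3 — invert S. det(S) = 0.9167·5.5833 - (-2.25)² = 0.0556.
  S^{-1} = (1/det) · [[d, -b], [-b, a]] = [[100.5, 40.5],
 [40.5, 16.5]].

Step 4 — quadratic form (x̄ - mu_0)^T · S^{-1} · (x̄ - mu_0):
  S^{-1} · (x̄ - mu_0) = (-649.5, -262.5),
  (x̄ - mu_0)^T · [...] = (-4.75)·(-649.5) + (-4.25)·(-262.5) = 4200.75.

Step 5 — scale by n: T² = 4 · 4200.75 = 16803.

T² ≈ 16803


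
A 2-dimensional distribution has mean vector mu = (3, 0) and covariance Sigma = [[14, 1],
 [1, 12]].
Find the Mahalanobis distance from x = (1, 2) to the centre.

Step 1 — centre the observation: (x - mu) = (-2, 2).

Step 2 — invert Sigma. det(Sigma) = 14·12 - (1)² = 167.
  Sigma^{-1} = (1/det) · [[d, -b], [-b, a]] = [[0.0719, -0.006],
 [-0.006, 0.0838]].

Step 3 — form the quadratic (x - mu)^T · Sigma^{-1} · (x - mu):
  Sigma^{-1} · (x - mu) = (-0.1557, 0.1796).
  (x - mu)^T · [Sigma^{-1} · (x - mu)] = (-2)·(-0.1557) + (2)·(0.1796) = 0.6707.

Step 4 — take square root: d = √(0.6707) ≈ 0.8189.

d(x, mu) = √(0.6707) ≈ 0.8189


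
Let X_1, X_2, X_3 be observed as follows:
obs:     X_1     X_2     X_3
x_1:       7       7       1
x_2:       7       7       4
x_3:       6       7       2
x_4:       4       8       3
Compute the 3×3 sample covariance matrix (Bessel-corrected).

Step 1 — column means:
  mean(X_1) = (7 + 7 + 6 + 4) / 4 = 24/4 = 6
  mean(X_2) = (7 + 7 + 7 + 8) / 4 = 29/4 = 7.25
  mean(X_3) = (1 + 4 + 2 + 3) / 4 = 10/4 = 2.5

Step 2 — sample covariance S[i,j] = (1/(n-1)) · Σ_k (x_{k,i} - mean_i) · (x_{k,j} - mean_j), with n-1 = 3.
  S[X_1,X_1] = ((1)·(1) + (1)·(1) + (0)·(0) + (-2)·(-2)) / 3 = 6/3 = 2
  S[X_1,X_2] = ((1)·(-0.25) + (1)·(-0.25) + (0)·(-0.25) + (-2)·(0.75)) / 3 = -2/3 = -0.6667
  S[X_1,X_3] = ((1)·(-1.5) + (1)·(1.5) + (0)·(-0.5) + (-2)·(0.5)) / 3 = -1/3 = -0.3333
  S[X_2,X_2] = ((-0.25)·(-0.25) + (-0.25)·(-0.25) + (-0.25)·(-0.25) + (0.75)·(0.75)) / 3 = 0.75/3 = 0.25
  S[X_2,X_3] = ((-0.25)·(-1.5) + (-0.25)·(1.5) + (-0.25)·(-0.5) + (0.75)·(0.5)) / 3 = 0.5/3 = 0.1667
  S[X_3,X_3] = ((-1.5)·(-1.5) + (1.5)·(1.5) + (-0.5)·(-0.5) + (0.5)·(0.5)) / 3 = 5/3 = 1.6667

S is symmetric (S[j,i] = S[i,j]). Assembling:

S = [[2, -0.6667, -0.3333],
 [-0.6667, 0.25, 0.1667],
 [-0.3333, 0.1667, 1.6667]]


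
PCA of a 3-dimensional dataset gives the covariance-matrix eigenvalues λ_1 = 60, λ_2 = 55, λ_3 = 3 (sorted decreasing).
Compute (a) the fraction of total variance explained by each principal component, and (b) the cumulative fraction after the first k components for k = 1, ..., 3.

Step 1 — total variance = trace(Sigma) = Σ λ_i = 60 + 55 + 3 = 118.

Step 2 — fraction explained by component i = λ_i / Σ λ:
  PC1: 60/118 = 0.5085
  PC2: 55/118 = 0.4661
  PC3: 3/118 = 0.0254

Step 3 — cumulative fraction after k components = (λ_1 + ... + λ_k) / Σ λ:
  k = 1: 60/118 = 0.5085
  k = 2: (60 + 55)/118 = 115/118 = 0.9746
  k = 3: (60 + 55 + 3)/118 = 118/118 = 1

Summary (fraction, with percent):

explained: PC1 0.5085 (50.85%), PC2 0.4661 (46.61%), PC3 0.0254 (2.54%);  cumulative: 0.5085, 0.9746, 1


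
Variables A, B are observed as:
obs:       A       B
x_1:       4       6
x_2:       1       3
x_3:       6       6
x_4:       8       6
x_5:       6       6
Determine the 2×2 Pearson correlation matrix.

Step 1 — column means:
  mean(A) = (4 + 1 + 6 + 8 + 6) / 5 = 25/5 = 5
  mean(B) = (6 + 3 + 6 + 6 + 6) / 5 = 27/5 = 5.4

Step 2 — sample variances and covariances s[i,j] = (1/(n-1)) · Σ_k (x_{k,i} - mean_i) · (x_{k,j} - mean_j), with n-1 = 4:
  s[A,A] = ((-1)·(-1) + (-4)·(-4) + (1)·(1) + (3)·(3) + (1)·(1)) / 4 = 28/4 = 7
  s[A,B] = ((-1)·(0.6) + (-4)·(-2.4) + (1)·(0.6) + (3)·(0.6) + (1)·(0.6)) / 4 = 12/4 = 3
  s[B,B] = ((0.6)·(0.6) + (-2.4)·(-2.4) + (0.6)·(0.6) + (0.6)·(0.6) + (0.6)·(0.6)) / 4 = 7.2/4 = 1.8
  Sample standard deviations s_i = √(s[i,i]):
  s(A) = √(7) = 2.6458
  s(B) = √(1.8) = 1.3416

Step 3 — r_{ij} = s_{ij} / (s_i · s_j):
  r[A,A] = 1 (diagonal).
  r[A,B] = 3 / (2.6458 · 1.3416) = 3 / 3.5496 = 0.8452
  r[B,B] = 1 (diagonal).

R is symmetric with unit diagonal. Assembling:

R = [[1, 0.8452],
 [0.8452, 1]]


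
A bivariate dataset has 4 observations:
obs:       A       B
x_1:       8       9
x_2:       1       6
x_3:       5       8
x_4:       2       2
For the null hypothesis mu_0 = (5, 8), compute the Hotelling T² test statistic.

Step 1 — sample mean vector:
  mean(A) = (8 + 1 + 5 + 2) / 4 = 16/4 = 4
  mean(B) = (9 + 6 + 8 + 2) / 4 = 25/4 = 6.25
  x̄ = (4, 6.25),  deviation x̄ - mu_0 = (4, 6.25) - (5, 8) = (-1, -1.75).

Step 2 — sample covariance matrix, S[i,j] = (1/(n-1)) · Σ_k (x_{k,i} - mean_i) · (x_{k,j} - mean_j), divisor n-1 = 3:
  S[A,A] = ((4)·(4) + (-3)·(-3) + (1)·(1) + (-2)·(-2)) / 3 = 30/3 = 10
  S[A,B] = ((4)·(2.75) + (-3)·(-0.25) + (1)·(1.75) + (-2)·(-4.25)) / 3 = 22/3 = 7.3333
  S[B,B] = ((2.75)·(2.75) + (-0.25)·(-0.25) + (1.75)·(1.75) + (-4.25)·(-4.25)) / 3 = 28.75/3 = 9.5833
  S = [[10, 7.3333],
 [7.3333, 9.5833]].

Step 3 — invert S. det(S) = 10·9.5833 - (7.3333)² = 42.0556.
  S^{-1} = (1/det) · [[d, -b], [-b, a]] = [[0.2279, -0.1744],
 [-0.1744, 0.2378]].

Step 4 — quadratic form (x̄ - mu_0)^T · S^{-1} · (x̄ - mu_0):
  S^{-1} · (x̄ - mu_0) = (0.0773, -0.2417),
  (x̄ - mu_0)^T · [...] = (-1)·(0.0773) + (-1.75)·(-0.2417) = 0.3458.

Step 5 — scale by n: T² = 4 · 0.3458 = 1.3831.

T² ≈ 1.3831


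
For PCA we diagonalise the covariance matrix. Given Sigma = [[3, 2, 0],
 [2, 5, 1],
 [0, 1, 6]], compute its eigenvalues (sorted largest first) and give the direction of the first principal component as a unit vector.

Step 1 — characteristic polynomial p(λ) = det(λI - Sigma) = λ³ - tr·λ² + c_1·λ - det, where tr = trace, c_1 = sum of the principal 2×2 minors, det = det(Sigma):
  tr = 3 + 5 + 6 = 14,
  c_1 = (3·5 - (2)²) + (3·6 - (0)²) + (5·6 - (1)²) = 11 + 18 + 29 = 58,
  det = 3·(5·6 - (1)²) - (2)·((2)·6 - (1)·(0)) + (0)·((2)·(1) - 5·(0)) = 3·(29) - (2)·(12) + (0)·(2) = 63.
  So p(λ) = λ³ - 14λ² + 58λ - 63.
Step 2 — look for an integer root (rational root theorem: any rational root is an integer divisor of 63). Testing λ = 7:
  p(7) = 343 - 686 + 406 - 63 = 0  ✓
  Dividing out (λ - 7): p(λ) = (λ - 7)(λ² - 7λ + 9).
Step 3 — remaining eigenvalues from the quadratic λ² - 7λ + 9 = 0:
  Δ = 7² - 4·9 = 49 - 36 = 13,  λ = (7 ± √13)/2 = (7 ± 3.6056)/2 ≈ 5.3028 or 1.6972.
  Sorted: λ_1 = 7,  λ_2 = 5.3028,  λ_3 = 1.6972  (check: sum = 14 = tr ✓).

Step 4 — unit eigenvector for λ_1 = 7: v spans the null space of (Sigma - λ_1 I), whose rows are
  r_1 = (-4, 2, 0),  r_2 = (2, -2, 1),  r_3 = (0, 1, -1).
  v is orthogonal to every row, so take v ∝ r_1 × r_2 = ((2)·(1) - (0)·(-2), (0)·(2) - (-4)·(1), (-4)·(-2) - (2)·(2)) = (2, 4, 4).
  Rescale (divide by 2): u = (1, 2, 2).
  ||u|| = √((1)² + (2)² + (2)²) = √(9) = 3,  v_1 = u/||u|| ≈ (0.3333, 0.6667, 0.6667) (||v_1|| = 1).

λ_1 = 7,  λ_2 = 5.3028,  λ_3 = 1.6972;  v_1 ≈ (0.3333, 0.6667, 0.6667)


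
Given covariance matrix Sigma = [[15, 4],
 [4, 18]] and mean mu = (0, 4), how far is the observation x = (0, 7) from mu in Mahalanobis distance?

Step 1 — centre the observation: (x - mu) = (0, 3).

Step 2 — invert Sigma. det(Sigma) = 15·18 - (4)² = 254.
  Sigma^{-1} = (1/det) · [[d, -b], [-b, a]] = [[0.0709, -0.0157],
 [-0.0157, 0.0591]].

Step 3 — form the quadratic (x - mu)^T · Sigma^{-1} · (x - mu):
  Sigma^{-1} · (x - mu) = (-0.0472, 0.1772).
  (x - mu)^T · [Sigma^{-1} · (x - mu)] = (0)·(-0.0472) + (3)·(0.1772) = 0.5315.

Step 4 — take square root: d = √(0.5315) ≈ 0.729.

d(x, mu) = √(0.5315) ≈ 0.729


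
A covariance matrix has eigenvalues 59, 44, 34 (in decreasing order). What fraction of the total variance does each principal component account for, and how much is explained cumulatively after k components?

Step 1 — total variance = trace(Sigma) = Σ λ_i = 59 + 44 + 34 = 137.

Step 2 — fraction explained by component i = λ_i / Σ λ:
  PC1: 59/137 = 0.4307
  PC2: 44/137 = 0.3212
  PC3: 34/137 = 0.2482

Step 3 — cumulative fraction after k components = (λ_1 + ... + λ_k) / Σ λ:
  k = 1: 59/137 = 0.4307
  k = 2: (59 + 44)/137 = 103/137 = 0.7518
  k = 3: (59 + 44 + 34)/137 = 137/137 = 1

Summary (fraction, with percent):

explained: PC1 0.4307 (43.07%), PC2 0.3212 (32.12%), PC3 0.2482 (24.82%);  cumulative: 0.4307, 0.7518, 1


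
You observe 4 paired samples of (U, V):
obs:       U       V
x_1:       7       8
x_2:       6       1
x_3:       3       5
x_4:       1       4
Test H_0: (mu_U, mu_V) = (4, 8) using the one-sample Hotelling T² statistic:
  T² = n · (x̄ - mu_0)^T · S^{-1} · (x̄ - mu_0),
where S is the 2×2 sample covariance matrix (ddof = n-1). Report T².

Step 1 — sample mean vector:
  mean(U) = (7 + 6 + 3 + 1) / 4 = 17/4 = 4.25
  mean(V) = (8 + 1 + 5 + 4) / 4 = 18/4 = 4.5
  x̄ = (4.25, 4.5),  deviation x̄ - mu_0 = (4.25, 4.5) - (4, 8) = (0.25, -3.5).

Step 2 — sample covariance matrix, S[i,j] = (1/(n-1)) · Σ_k (x_{k,i} - mean_i) · (x_{k,j} - mean_j), divisor n-1 = 3:
  S[U,U] = ((2.75)·(2.75) + (1.75)·(1.75) + (-1.25)·(-1.25) + (-3.25)·(-3.25)) / 3 = 22.75/3 = 7.5833
  S[U,V] = ((2.75)·(3.5) + (1.75)·(-3.5) + (-1.25)·(0.5) + (-3.25)·(-0.5)) / 3 = 4.5/3 = 1.5
  S[V,V] = ((3.5)·(3.5) + (-3.5)·(-3.5) + (0.5)·(0.5) + (-0.5)·(-0.5)) / 3 = 25/3 = 8.3333
  S = [[7.5833, 1.5],
 [1.5, 8.3333]].

Step 3 — invert S. det(S) = 7.5833·8.3333 - (1.5)² = 60.9444.
  S^{-1} = (1/det) · [[d, -b], [-b, a]] = [[0.1367, -0.0246],
 [-0.0246, 0.1244]].

Step 4 — quadratic form (x̄ - mu_0)^T · S^{-1} · (x̄ - mu_0):
  S^{-1} · (x̄ - mu_0) = (0.1203, -0.4417),
  (x̄ - mu_0)^T · [...] = (0.25)·(0.1203) + (-3.5)·(-0.4417) = 1.5759.

Step 5 — scale by n: T² = 4 · 1.5759 = 6.3036.

T² ≈ 6.3036


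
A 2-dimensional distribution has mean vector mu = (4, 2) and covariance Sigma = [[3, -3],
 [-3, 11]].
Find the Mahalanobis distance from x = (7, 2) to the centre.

Step 1 — centre the observation: (x - mu) = (3, 0).

Step 2 — invert Sigma. det(Sigma) = 3·11 - (-3)² = 24.
  Sigma^{-1} = (1/det) · [[d, -b], [-b, a]] = [[0.4583, 0.125],
 [0.125, 0.125]].

Step 3 — form the quadratic (x - mu)^T · Sigma^{-1} · (x - mu):
  Sigma^{-1} · (x - mu) = (1.375, 0.375).
  (x - mu)^T · [Sigma^{-1} · (x - mu)] = (3)·(1.375) + (0)·(0.375) = 4.125.

Step 4 — take square root: d = √(4.125) ≈ 2.031.

d(x, mu) = √(4.125) ≈ 2.031


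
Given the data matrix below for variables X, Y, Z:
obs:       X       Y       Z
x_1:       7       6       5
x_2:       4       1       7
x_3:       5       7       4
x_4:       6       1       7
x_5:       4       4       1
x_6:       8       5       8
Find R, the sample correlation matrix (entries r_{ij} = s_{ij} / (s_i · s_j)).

Step 1 — column means:
  mean(X) = (7 + 4 + 5 + 6 + 4 + 8) / 6 = 34/6 = 5.6667
  mean(Y) = (6 + 1 + 7 + 1 + 4 + 5) / 6 = 24/6 = 4
  mean(Z) = (5 + 7 + 4 + 7 + 1 + 8) / 6 = 32/6 = 5.3333

Step 2 — sample variances and covariances s[i,j] = (1/(n-1)) · Σ_k (x_{k,i} - mean_i) · (x_{k,j} - mean_j), with n-1 = 5:
  s[X,X] = ((1.3333)·(1.3333) + (-1.6667)·(-1.6667) + (-0.6667)·(-0.6667) + (0.3333)·(0.3333) + (-1.6667)·(-1.6667) + (2.3333)·(2.3333)) / 5 = 13.3333/5 = 2.6667
  s[X,Y] = ((1.3333)·(2) + (-1.6667)·(-3) + (-0.6667)·(3) + (0.3333)·(-3) + (-1.6667)·(0) + (2.3333)·(1)) / 5 = 7/5 = 1.4
  s[X,Z] = ((1.3333)·(-0.3333) + (-1.6667)·(1.6667) + (-0.6667)·(-1.3333) + (0.3333)·(1.6667) + (-1.6667)·(-4.3333) + (2.3333)·(2.6667)) / 5 = 11.6667/5 = 2.3333
  s[Y,Y] = ((2)·(2) + (-3)·(-3) + (3)·(3) + (-3)·(-3) + (0)·(0) + (1)·(1)) / 5 = 32/5 = 6.4
  s[Y,Z] = ((2)·(-0.3333) + (-3)·(1.6667) + (3)·(-1.3333) + (-3)·(1.6667) + (0)·(-4.3333) + (1)·(2.6667)) / 5 = -12/5 = -2.4
  s[Z,Z] = ((-0.3333)·(-0.3333) + (1.6667)·(1.6667) + (-1.3333)·(-1.3333) + (1.6667)·(1.6667) + (-4.3333)·(-4.3333) + (2.6667)·(2.6667)) / 5 = 33.3333/5 = 6.6667
  Sample standard deviations s_i = √(s[i,i]):
  s(X) = √(2.6667) = 1.633
  s(Y) = √(6.4) = 2.5298
  s(Z) = √(6.6667) = 2.582

Step 3 — r_{ij} = s_{ij} / (s_i · s_j):
  r[X,X] = 1 (diagonal).
  r[X,Y] = 1.4 / (1.633 · 2.5298) = 1.4 / 4.1312 = 0.3389
  r[X,Z] = 2.3333 / (1.633 · 2.582) = 2.3333 / 4.2164 = 0.5534
  r[Y,Y] = 1 (diagonal).
  r[Y,Z] = -2.4 / (2.5298 · 2.582) = -2.4 / 6.532 = -0.3674
  r[Z,Z] = 1 (diagonal).

R is symmetric with unit diagonal. Assembling:

R = [[1, 0.3389, 0.5534],
 [0.3389, 1, -0.3674],
 [0.5534, -0.3674, 1]]


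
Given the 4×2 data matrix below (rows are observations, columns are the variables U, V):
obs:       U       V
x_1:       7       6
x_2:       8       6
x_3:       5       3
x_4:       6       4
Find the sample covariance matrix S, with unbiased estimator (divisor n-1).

Step 1 — column means:
  mean(U) = (7 + 8 + 5 + 6) / 4 = 26/4 = 6.5
  mean(V) = (6 + 6 + 3 + 4) / 4 = 19/4 = 4.75

Step 2 — sample covariance S[i,j] = (1/(n-1)) · Σ_k (x_{k,i} - mean_i) · (x_{k,j} - mean_j), with n-1 = 3.
  S[U,U] = ((0.5)·(0.5) + (1.5)·(1.5) + (-1.5)·(-1.5) + (-0.5)·(-0.5)) / 3 = 5/3 = 1.6667
  S[U,V] = ((0.5)·(1.25) + (1.5)·(1.25) + (-1.5)·(-1.75) + (-0.5)·(-0.75)) / 3 = 5.5/3 = 1.8333
  S[V,V] = ((1.25)·(1.25) + (1.25)·(1.25) + (-1.75)·(-1.75) + (-0.75)·(-0.75)) / 3 = 6.75/3 = 2.25

S is symmetric (S[j,i] = S[i,j]). Assembling:

S = [[1.6667, 1.8333],
 [1.8333, 2.25]]


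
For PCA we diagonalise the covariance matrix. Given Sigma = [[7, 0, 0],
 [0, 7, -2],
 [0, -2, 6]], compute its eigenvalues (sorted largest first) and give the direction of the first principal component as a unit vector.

Step 1 — characteristic polynomial p(λ) = det(λI - Sigma) = λ³ - tr·λ² + c_1·λ - det, where tr = trace, c_1 = sum of the principal 2×2 minors, det = det(Sigma):
  tr = 7 + 7 + 6 = 20,
  c_1 = (7·7 - (0)²) + (7·6 - (0)²) + (7·6 - (-2)²) = 49 + 42 + 38 = 129,
  det = 7·(7·6 - (-2)²) - (0)·((0)·6 - (-2)·(0)) + (0)·((0)·(-2) - 7·(0)) = 7·(38) - (0)·(0) + (0)·(0) = 266.
  So p(λ) = λ³ - 20λ² + 129λ - 266.
Step 2 — look for an integer root (rational root theorem: any rational root is an integer divisor of 266). Testing λ = 7:
  p(7) = 343 - 980 + 903 - 266 = 0  ✓
  Dividing out (λ - 7): p(λ) = (λ - 7)(λ² - 13λ + 38).
Step 3 — remaining eigenvalues from the quadratic λ² - 13λ + 38 = 0:
  Δ = 13² - 4·38 = 169 - 152 = 17,  λ = (13 ± √17)/2 = (13 ± 4.1231)/2 ≈ 8.5616 or 4.4384.
  Sorted: λ_1 = 8.5616,  λ_2 = 7,  λ_3 = 4.4384  (check: sum = 20 = tr ✓).

Step 4 — unit eigenvector for λ_1 ≈ 8.5616: v spans the null space of (Sigma - λ_1 I), whose rows are
  r_1 = (-1.5616, 0, 0),  r_2 = (0, -1.5616, -2),  r_3 = (0, -2, -2.5616).
  v is orthogonal to every row, so take v ∝ r_1 × r_2 = ((0)·(-2) - (0)·(-1.5616), (0)·(0) - (-1.5616)·(-2), (-1.5616)·(-1.5616) - (0)·(0)) ≈ (0, -3.1231, 2.4384).
  Rescale (multiply by -1 so the first nonzero entry is positive): u = (0, 3.1231, -2.4384).
  ||u|| = √((0)² + (3.1231)² + (-2.4384)²) = √(15.6998) ≈ 3.9623,  v_1 = u/||u|| ≈ (0, 0.7882, -0.6154) (||v_1|| = 1).

λ_1 = 8.5616,  λ_2 = 7,  λ_3 = 4.4384;  v_1 ≈ (0, 0.7882, -0.6154)


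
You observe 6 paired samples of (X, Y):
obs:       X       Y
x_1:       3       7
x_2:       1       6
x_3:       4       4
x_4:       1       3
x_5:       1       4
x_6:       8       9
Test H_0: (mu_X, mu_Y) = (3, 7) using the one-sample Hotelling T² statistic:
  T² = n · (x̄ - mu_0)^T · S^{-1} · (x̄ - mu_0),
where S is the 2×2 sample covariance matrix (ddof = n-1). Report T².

Step 1 — sample mean vector:
  mean(X) = (3 + 1 + 4 + 1 + 1 + 8) / 6 = 18/6 = 3
  mean(Y) = (7 + 6 + 4 + 3 + 4 + 9) / 6 = 33/6 = 5.5
  x̄ = (3, 5.5),  deviation x̄ - mu_0 = (3, 5.5) - (3, 7) = (0, -1.5).

Step 2 — sample covariance matrix, S[i,j] = (1/(n-1)) · Σ_k (x_{k,i} - mean_i) · (x_{k,j} - mean_j), divisor n-1 = 5:
  S[X,X] = ((0)·(0) + (-2)·(-2) + (1)·(1) + (-2)·(-2) + (-2)·(-2) + (5)·(5)) / 5 = 38/5 = 7.6
  S[X,Y] = ((0)·(1.5) + (-2)·(0.5) + (1)·(-1.5) + (-2)·(-2.5) + (-2)·(-1.5) + (5)·(3.5)) / 5 = 23/5 = 4.6
  S[Y,Y] = ((1.5)·(1.5) + (0.5)·(0.5) + (-1.5)·(-1.5) + (-2.5)·(-2.5) + (-1.5)·(-1.5) + (3.5)·(3.5)) / 5 = 25.5/5 = 5.1
  S = [[7.6, 4.6],
 [4.6, 5.1]].

Step 3 — invert S. det(S) = 7.6·5.1 - (4.6)² = 17.6.
  S^{-1} = (1/det) · [[d, -b], [-b, a]] = [[0.2898, -0.2614],
 [-0.2614, 0.4318]].

Step 4 — quadratic form (x̄ - mu_0)^T · S^{-1} · (x̄ - mu_0):
  S^{-1} · (x̄ - mu_0) = (0.392, -0.6477),
  (x̄ - mu_0)^T · [...] = (0)·(0.392) + (-1.5)·(-0.6477) = 0.9716.

Step 5 — scale by n: T² = 6 · 0.9716 = 5.8295.

T² ≈ 5.8295


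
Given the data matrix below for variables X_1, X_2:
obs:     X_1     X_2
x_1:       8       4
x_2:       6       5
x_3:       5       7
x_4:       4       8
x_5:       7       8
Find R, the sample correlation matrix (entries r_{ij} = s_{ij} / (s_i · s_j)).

Step 1 — column means:
  mean(X_1) = (8 + 6 + 5 + 4 + 7) / 5 = 30/5 = 6
  mean(X_2) = (4 + 5 + 7 + 8 + 8) / 5 = 32/5 = 6.4

Step 2 — sample variances and covariances s[i,j] = (1/(n-1)) · Σ_k (x_{k,i} - mean_i) · (x_{k,j} - mean_j), with n-1 = 4:
  s[X_1,X_1] = ((2)·(2) + (0)·(0) + (-1)·(-1) + (-2)·(-2) + (1)·(1)) / 4 = 10/4 = 2.5
  s[X_1,X_2] = ((2)·(-2.4) + (0)·(-1.4) + (-1)·(0.6) + (-2)·(1.6) + (1)·(1.6)) / 4 = -7/4 = -1.75
  s[X_2,X_2] = ((-2.4)·(-2.4) + (-1.4)·(-1.4) + (0.6)·(0.6) + (1.6)·(1.6) + (1.6)·(1.6)) / 4 = 13.2/4 = 3.3
  Sample standard deviations s_i = √(s[i,i]):
  s(X_1) = √(2.5) = 1.5811
  s(X_2) = √(3.3) = 1.8166

Step 3 — r_{ij} = s_{ij} / (s_i · s_j):
  r[X_1,X_1] = 1 (diagonal).
  r[X_1,X_2] = -1.75 / (1.5811 · 1.8166) = -1.75 / 2.8723 = -0.6093
  r[X_2,X_2] = 1 (diagonal).

R is symmetric with unit diagonal. Assembling:

R = [[1, -0.6093],
 [-0.6093, 1]]


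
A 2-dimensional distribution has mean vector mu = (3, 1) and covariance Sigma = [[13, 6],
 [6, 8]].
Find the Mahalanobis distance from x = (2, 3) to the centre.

Step 1 — centre the observation: (x - mu) = (-1, 2).

Step 2 — invert Sigma. det(Sigma) = 13·8 - (6)² = 68.
  Sigma^{-1} = (1/det) · [[d, -b], [-b, a]] = [[0.1176, -0.0882],
 [-0.0882, 0.1912]].

Step 3 — form the quadratic (x - mu)^T · Sigma^{-1} · (x - mu):
  Sigma^{-1} · (x - mu) = (-0.2941, 0.4706).
  (x - mu)^T · [Sigma^{-1} · (x - mu)] = (-1)·(-0.2941) + (2)·(0.4706) = 1.2353.

Step 4 — take square root: d = √(1.2353) ≈ 1.1114.

d(x, mu) = √(1.2353) ≈ 1.1114


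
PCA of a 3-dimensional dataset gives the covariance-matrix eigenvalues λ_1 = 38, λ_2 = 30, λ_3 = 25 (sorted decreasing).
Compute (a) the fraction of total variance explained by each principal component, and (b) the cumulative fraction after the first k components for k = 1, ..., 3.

Step 1 — total variance = trace(Sigma) = Σ λ_i = 38 + 30 + 25 = 93.

Step 2 — fraction explained by component i = λ_i / Σ λ:
  PC1: 38/93 = 0.4086
  PC2: 30/93 = 0.3226
  PC3: 25/93 = 0.2688

Step 3 — cumulative fraction after k components = (λ_1 + ... + λ_k) / Σ λ:
  k = 1: 38/93 = 0.4086
  k = 2: (38 + 30)/93 = 68/93 = 0.7312
  k = 3: (38 + 30 + 25)/93 = 93/93 = 1

Summary (fraction, with percent):

explained: PC1 0.4086 (40.86%), PC2 0.3226 (32.26%), PC3 0.2688 (26.88%);  cumulative: 0.4086, 0.7312, 1


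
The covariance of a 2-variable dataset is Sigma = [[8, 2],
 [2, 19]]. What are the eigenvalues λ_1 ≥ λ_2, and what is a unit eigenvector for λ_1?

Step 1 — characteristic polynomial of 2×2 Sigma:
  det(Sigma - λI) = λ² - trace · λ + det = 0.
  trace = 8 + 19 = 27, det = 8·19 - (2)² = 148.
Step 2 — discriminant:
  Δ = trace² - 4·det = 729 - 592 = 137.
Step 3 — eigenvalues:
  λ = (trace ± √Δ)/2 = (27 ± 11.7047)/2,
  λ_1 = 19.3523,  λ_2 = 7.6477.

Step 4 — unit eigenvector for λ_1: solve (Sigma - λ_1 I)v = 0. First row:
  (8 - 19.3523)·v_x + (2)·v_y = 0, i.e. (-11.3523)·v_x + (2)·v_y = 0,
  so v ∝ (b, λ_1 - a) = (2, 11.3523) = u.
  ||u|| = √((2)² + (11.3523)²) = √(132.8758) ≈ 11.5272,
  v_1 = u/||u|| ≈ (0.1735, 0.9848) (||v_1|| = 1).

λ_1 = 19.3523,  λ_2 = 7.6477;  v_1 ≈ (0.1735, 0.9848)


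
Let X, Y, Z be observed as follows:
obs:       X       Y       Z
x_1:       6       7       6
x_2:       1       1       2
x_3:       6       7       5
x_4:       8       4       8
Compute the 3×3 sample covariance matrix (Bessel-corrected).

Step 1 — column means:
  mean(X) = (6 + 1 + 6 + 8) / 4 = 21/4 = 5.25
  mean(Y) = (7 + 1 + 7 + 4) / 4 = 19/4 = 4.75
  mean(Z) = (6 + 2 + 5 + 8) / 4 = 21/4 = 5.25

Step 2 — sample covariance S[i,j] = (1/(n-1)) · Σ_k (x_{k,i} - mean_i) · (x_{k,j} - mean_j), with n-1 = 3.
  S[X,X] = ((0.75)·(0.75) + (-4.25)·(-4.25) + (0.75)·(0.75) + (2.75)·(2.75)) / 3 = 26.75/3 = 8.9167
  S[X,Y] = ((0.75)·(2.25) + (-4.25)·(-3.75) + (0.75)·(2.25) + (2.75)·(-0.75)) / 3 = 17.25/3 = 5.75
  S[X,Z] = ((0.75)·(0.75) + (-4.25)·(-3.25) + (0.75)·(-0.25) + (2.75)·(2.75)) / 3 = 21.75/3 = 7.25
  S[Y,Y] = ((2.25)·(2.25) + (-3.75)·(-3.75) + (2.25)·(2.25) + (-0.75)·(-0.75)) / 3 = 24.75/3 = 8.25
  S[Y,Z] = ((2.25)·(0.75) + (-3.75)·(-3.25) + (2.25)·(-0.25) + (-0.75)·(2.75)) / 3 = 11.25/3 = 3.75
  S[Z,Z] = ((0.75)·(0.75) + (-3.25)·(-3.25) + (-0.25)·(-0.25) + (2.75)·(2.75)) / 3 = 18.75/3 = 6.25

S is symmetric (S[j,i] = S[i,j]). Assembling:

S = [[8.9167, 5.75, 7.25],
 [5.75, 8.25, 3.75],
 [7.25, 3.75, 6.25]]


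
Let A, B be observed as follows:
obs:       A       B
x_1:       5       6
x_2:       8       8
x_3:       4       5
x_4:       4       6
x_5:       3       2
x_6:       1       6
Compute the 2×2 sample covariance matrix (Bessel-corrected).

Step 1 — column means:
  mean(A) = (5 + 8 + 4 + 4 + 3 + 1) / 6 = 25/6 = 4.1667
  mean(B) = (6 + 8 + 5 + 6 + 2 + 6) / 6 = 33/6 = 5.5

Step 2 — sample covariance S[i,j] = (1/(n-1)) · Σ_k (x_{k,i} - mean_i) · (x_{k,j} - mean_j), with n-1 = 5.
  S[A,A] = ((0.8333)·(0.8333) + (3.8333)·(3.8333) + (-0.1667)·(-0.1667) + (-0.1667)·(-0.1667) + (-1.1667)·(-1.1667) + (-3.1667)·(-3.1667)) / 5 = 26.8333/5 = 5.3667
  S[A,B] = ((0.8333)·(0.5) + (3.8333)·(2.5) + (-0.1667)·(-0.5) + (-0.1667)·(0.5) + (-1.1667)·(-3.5) + (-3.1667)·(0.5)) / 5 = 12.5/5 = 2.5
  S[B,B] = ((0.5)·(0.5) + (2.5)·(2.5) + (-0.5)·(-0.5) + (0.5)·(0.5) + (-3.5)·(-3.5) + (0.5)·(0.5)) / 5 = 19.5/5 = 3.9

S is symmetric (S[j,i] = S[i,j]). Assembling:

S = [[5.3667, 2.5],
 [2.5, 3.9]]


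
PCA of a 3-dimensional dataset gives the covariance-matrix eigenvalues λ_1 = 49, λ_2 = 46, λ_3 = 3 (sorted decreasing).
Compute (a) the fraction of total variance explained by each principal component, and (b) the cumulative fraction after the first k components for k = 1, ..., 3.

Step 1 — total variance = trace(Sigma) = Σ λ_i = 49 + 46 + 3 = 98.

Step 2 — fraction explained by component i = λ_i / Σ λ:
  PC1: 49/98 = 0.5
  PC2: 46/98 = 0.4694
  PC3: 3/98 = 0.0306

Step 3 — cumulative fraction after k components = (λ_1 + ... + λ_k) / Σ λ:
  k = 1: 49/98 = 0.5
  k = 2: (49 + 46)/98 = 95/98 = 0.9694
  k = 3: (49 + 46 + 3)/98 = 98/98 = 1

Summary (fraction, with percent):

explained: PC1 0.5 (50%), PC2 0.4694 (46.94%), PC3 0.0306 (3.06%);  cumulative: 0.5, 0.9694, 1


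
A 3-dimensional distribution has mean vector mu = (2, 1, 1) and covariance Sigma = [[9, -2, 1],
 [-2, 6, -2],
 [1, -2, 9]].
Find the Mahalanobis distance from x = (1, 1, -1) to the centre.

Step 1 — centre the observation: (x - mu) = (-1, 0, -2).

Step 2 — invert Sigma (cofactor / det for 3×3, or solve directly):
  Sigma^{-1} = [[0.1202, 0.0385, -0.0048],
 [0.0385, 0.1923, 0.0385],
 [-0.0048, 0.0385, 0.1202]].

Step 3 — form the quadratic (x - mu)^T · Sigma^{-1} · (x - mu):
  Sigma^{-1} · (x - mu) = (-0.1106, -0.1154, -0.2356).
  (x - mu)^T · [Sigma^{-1} · (x - mu)] = (-1)·(-0.1106) + (0)·(-0.1154) + (-2)·(-0.2356) = 0.5817.

Step 4 — take square root: d = √(0.5817) ≈ 0.7627.

d(x, mu) = √(0.5817) ≈ 0.7627


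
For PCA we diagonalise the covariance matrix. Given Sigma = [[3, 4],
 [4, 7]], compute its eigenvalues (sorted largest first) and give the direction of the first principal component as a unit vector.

Step 1 — characteristic polynomial of 2×2 Sigma:
  det(Sigma - λI) = λ² - trace · λ + det = 0.
  trace = 3 + 7 = 10, det = 3·7 - (4)² = 5.
Step 2 — discriminant:
  Δ = trace² - 4·det = 100 - 20 = 80.
Step 3 — eigenvalues:
  λ = (trace ± √Δ)/2 = (10 ± 8.9443)/2,
  λ_1 = 9.4721,  λ_2 = 0.5279.

Step 4 — unit eigenvector for λ_1: solve (Sigma - λ_1 I)v = 0. First row:
  (3 - 9.4721)·v_x + (4)·v_y = 0, i.e. (-6.4721)·v_x + (4)·v_y = 0,
  so v ∝ (b, λ_1 - a) = (4, 6.4721) = u.
  ||u|| = √((4)² + (6.4721)²) = √(57.8885) ≈ 7.6085,
  v_1 = u/||u|| ≈ (0.5257, 0.8507) (||v_1|| = 1).

λ_1 = 9.4721,  λ_2 = 0.5279;  v_1 ≈ (0.5257, 0.8507)


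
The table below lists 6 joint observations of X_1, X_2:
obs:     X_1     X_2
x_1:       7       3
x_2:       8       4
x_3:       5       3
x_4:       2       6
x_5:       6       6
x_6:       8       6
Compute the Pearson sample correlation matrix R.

Step 1 — column means:
  mean(X_1) = (7 + 8 + 5 + 2 + 6 + 8) / 6 = 36/6 = 6
  mean(X_2) = (3 + 4 + 3 + 6 + 6 + 6) / 6 = 28/6 = 4.6667

Step 2 — sample variances and covariances s[i,j] = (1/(n-1)) · Σ_k (x_{k,i} - mean_i) · (x_{k,j} - mean_j), with n-1 = 5:
  s[X_1,X_1] = ((1)·(1) + (2)·(2) + (-1)·(-1) + (-4)·(-4) + (0)·(0) + (2)·(2)) / 5 = 26/5 = 5.2
  s[X_1,X_2] = ((1)·(-1.6667) + (2)·(-0.6667) + (-1)·(-1.6667) + (-4)·(1.3333) + (0)·(1.3333) + (2)·(1.3333)) / 5 = -4/5 = -0.8
  s[X_2,X_2] = ((-1.6667)·(-1.6667) + (-0.6667)·(-0.6667) + (-1.6667)·(-1.6667) + (1.3333)·(1.3333) + (1.3333)·(1.3333) + (1.3333)·(1.3333)) / 5 = 11.3333/5 = 2.2667
  Sample standard deviations s_i = √(s[i,i]):
  s(X_1) = √(5.2) = 2.2804
  s(X_2) = √(2.2667) = 1.5055

Step 3 — r_{ij} = s_{ij} / (s_i · s_j):
  r[X_1,X_1] = 1 (diagonal).
  r[X_1,X_2] = -0.8 / (2.2804 · 1.5055) = -0.8 / 3.4332 = -0.233
  r[X_2,X_2] = 1 (diagonal).

R is symmetric with unit diagonal. Assembling:

R = [[1, -0.233],
 [-0.233, 1]]


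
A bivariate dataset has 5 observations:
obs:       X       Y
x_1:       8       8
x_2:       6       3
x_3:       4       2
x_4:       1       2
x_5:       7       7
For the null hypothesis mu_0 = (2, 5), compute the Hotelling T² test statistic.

Step 1 — sample mean vector:
  mean(X) = (8 + 6 + 4 + 1 + 7) / 5 = 26/5 = 5.2
  mean(Y) = (8 + 3 + 2 + 2 + 7) / 5 = 22/5 = 4.4
  x̄ = (5.2, 4.4),  deviation x̄ - mu_0 = (5.2, 4.4) - (2, 5) = (3.2, -0.6).

Step 2 — sample covariance matrix, S[i,j] = (1/(n-1)) · Σ_k (x_{k,i} - mean_i) · (x_{k,j} - mean_j), divisor n-1 = 4:
  S[X,X] = ((2.8)·(2.8) + (0.8)·(0.8) + (-1.2)·(-1.2) + (-4.2)·(-4.2) + (1.8)·(1.8)) / 4 = 30.8/4 = 7.7
  S[X,Y] = ((2.8)·(3.6) + (0.8)·(-1.4) + (-1.2)·(-2.4) + (-4.2)·(-2.4) + (1.8)·(2.6)) / 4 = 26.6/4 = 6.65
  S[Y,Y] = ((3.6)·(3.6) + (-1.4)·(-1.4) + (-2.4)·(-2.4) + (-2.4)·(-2.4) + (2.6)·(2.6)) / 4 = 33.2/4 = 8.3
  S = [[7.7, 6.65],
 [6.65, 8.3]].

Step 3 — invert S. det(S) = 7.7·8.3 - (6.65)² = 19.6875.
  S^{-1} = (1/det) · [[d, -b], [-b, a]] = [[0.4216, -0.3378],
 [-0.3378, 0.3911]].

Step 4 — quadratic form (x̄ - mu_0)^T · S^{-1} · (x̄ - mu_0):
  S^{-1} · (x̄ - mu_0) = (1.5517, -1.3156),
  (x̄ - mu_0)^T · [...] = (3.2)·(1.5517) + (-0.6)·(-1.3156) = 5.7549.

Step 5 — scale by n: T² = 5 · 5.7549 = 28.7746.

T² ≈ 28.7746


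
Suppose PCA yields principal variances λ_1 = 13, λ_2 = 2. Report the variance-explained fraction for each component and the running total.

Step 1 — total variance = trace(Sigma) = Σ λ_i = 13 + 2 = 15.

Step 2 — fraction explained by component i = λ_i / Σ λ:
  PC1: 13/15 = 0.8667
  PC2: 2/15 = 0.1333

Step 3 — cumulative fraction after k components = (λ_1 + ... + λ_k) / Σ λ:
  k = 1: 13/15 = 0.8667
  k = 2: (13 + 2)/15 = 15/15 = 1

Summary (fraction, with percent):

explained: PC1 0.8667 (86.67%), PC2 0.1333 (13.33%);  cumulative: 0.8667, 1


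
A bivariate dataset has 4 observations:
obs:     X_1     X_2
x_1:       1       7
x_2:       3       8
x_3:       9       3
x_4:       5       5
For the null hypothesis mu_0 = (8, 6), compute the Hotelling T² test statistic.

Step 1 — sample mean vector:
  mean(X_1) = (1 + 3 + 9 + 5) / 4 = 18/4 = 4.5
  mean(X_2) = (7 + 8 + 3 + 5) / 4 = 23/4 = 5.75
  x̄ = (4.5, 5.75),  deviation x̄ - mu_0 = (4.5, 5.75) - (8, 6) = (-3.5, -0.25).

Step 2 — sample covariance matrix, S[i,j] = (1/(n-1)) · Σ_k (x_{k,i} - mean_i) · (x_{k,j} - mean_j), divisor n-1 = 3:
  S[X_1,X_1] = ((-3.5)·(-3.5) + (-1.5)·(-1.5) + (4.5)·(4.5) + (0.5)·(0.5)) / 3 = 35/3 = 11.6667
  S[X_1,X_2] = ((-3.5)·(1.25) + (-1.5)·(2.25) + (4.5)·(-2.75) + (0.5)·(-0.75)) / 3 = -20.5/3 = -6.8333
  S[X_2,X_2] = ((1.25)·(1.25) + (2.25)·(2.25) + (-2.75)·(-2.75) + (-0.75)·(-0.75)) / 3 = 14.75/3 = 4.9167
  S = [[11.6667, -6.8333],
 [-6.8333, 4.9167]].

Step 3 — invert S. det(S) = 11.6667·4.9167 - (-6.8333)² = 10.6667.
  S^{-1} = (1/det) · [[d, -b], [-b, a]] = [[0.4609, 0.6406],
 [0.6406, 1.0938]].

Step 4 — quadratic form (x̄ - mu_0)^T · S^{-1} · (x̄ - mu_0):
  S^{-1} · (x̄ - mu_0) = (-1.7734, -2.5156),
  (x̄ - mu_0)^T · [...] = (-3.5)·(-1.7734) + (-0.25)·(-2.5156) = 6.8359.

Step 5 — scale by n: T² = 4 · 6.8359 = 27.3438.

T² ≈ 27.3438
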